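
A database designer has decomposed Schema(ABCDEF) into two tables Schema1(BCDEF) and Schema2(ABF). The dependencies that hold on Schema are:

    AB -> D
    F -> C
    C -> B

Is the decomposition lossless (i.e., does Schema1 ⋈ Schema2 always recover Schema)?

No

Common attributes: Schema1 ∩ Schema2 = {BF}.
Closure of {BF}: F → C applies, adding C. So (BF)⁺ = {BCF}.
The closure contains neither all of Schema1 = {BCDEF} nor all of Schema2 = {ABF}, so the common attributes are not a superkey of either fragment. The join is lossy.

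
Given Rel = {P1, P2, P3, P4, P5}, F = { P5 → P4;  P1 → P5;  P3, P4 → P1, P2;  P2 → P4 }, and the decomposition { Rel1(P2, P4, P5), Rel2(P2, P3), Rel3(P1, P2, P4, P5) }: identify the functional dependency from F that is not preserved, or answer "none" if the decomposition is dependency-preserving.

P3, P4 → P1, P2

Check P3, P4 → P1, P2: no single fragment contains all of {P1, P2, P3, P4}, and the restricted closure of {P3, P4} across the fragments never reaches {P1, P2}.
P5 → P4 is preserved.
P1 → P5 is preserved.
P2 → P4 is preserved.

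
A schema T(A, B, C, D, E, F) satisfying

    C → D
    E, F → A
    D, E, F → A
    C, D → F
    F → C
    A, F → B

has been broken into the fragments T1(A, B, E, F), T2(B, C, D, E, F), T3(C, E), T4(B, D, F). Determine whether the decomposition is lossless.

Chase test. Columns are A, B, C, D, E, F; row i has aⱼ where attribute j ∈ Ti, else bᵢⱼ.
Initial tableau (one row per fragment):
  row 1: a1 a2 b13 b14 a5 a6
  row 2: b21 a2 a3 a4 a5 a6
  row 3: b31 b32 a3 b34 a5 b36
  row 4: b41 a2 b43 a4 b45 a6
Rows 2 and 3 agree on C; apply C→D and equate their D entries.
Rows 1 and 2 agree on E, F; apply E, F→A and equate their A entries.
Rows 2 and 3 agree on C, D; apply C, D→F and equate their F entries.
Rows 1 and 2 agree on F; apply F→C and equate their C entries.
Rows 1 and 4 agree on F; apply F→C and equate their C entries.
Rows 1 and 2 agree on C; apply C→D and equate their D entries.
Rows 1 and 3 agree on E, F; apply E, F→A and equate their A entries.
Rows 1 and 3 agree on A, F; apply A, F→B and equate their B entries.
Row 1 is now all distinguished symbols — the join is lossless.

Yes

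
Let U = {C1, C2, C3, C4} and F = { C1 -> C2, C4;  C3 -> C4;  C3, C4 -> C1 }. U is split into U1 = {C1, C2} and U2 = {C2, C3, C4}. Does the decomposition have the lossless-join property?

Common attributes: U1 ∩ U2 = {C2}.
No dependency enlarges {C2}, so (C2)⁺ = {C2}.
The closure contains neither all of U1 = {C1, C2} nor all of U2 = {C2, C3, C4}, so the common attributes are not a superkey of either fragment. The join is lossy.

No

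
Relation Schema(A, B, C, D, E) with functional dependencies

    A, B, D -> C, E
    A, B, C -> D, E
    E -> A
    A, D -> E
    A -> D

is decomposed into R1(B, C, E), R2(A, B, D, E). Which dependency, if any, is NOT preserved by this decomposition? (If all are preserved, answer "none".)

none

A, B, D → C, E: restricted closure across fragments reaches C, E.
A, B, C → D, E: restricted closure across fragments reaches D, E.
E → A lies within R2.
A, D → E lies within R2.
A → D lies within R2.
Every dependency is enforceable on the fragments, so the decomposition is dependency-preserving.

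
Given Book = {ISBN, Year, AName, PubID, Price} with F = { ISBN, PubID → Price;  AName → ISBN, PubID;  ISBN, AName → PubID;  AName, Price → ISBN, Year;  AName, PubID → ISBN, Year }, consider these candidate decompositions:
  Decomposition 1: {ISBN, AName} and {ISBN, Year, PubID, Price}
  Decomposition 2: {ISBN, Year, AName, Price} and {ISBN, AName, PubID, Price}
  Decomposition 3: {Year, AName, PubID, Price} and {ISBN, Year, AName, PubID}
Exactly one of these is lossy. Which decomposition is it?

Decomposition 1: common = {ISBN}, closure = {ISBN} → lossy.
Decomposition 2: common = {ISBN, AName, Price}, closure = {ISBN, Year, AName, PubID, Price} → lossless.
Decomposition 3: common = {Year, AName, PubID}, closure = {ISBN, Year, AName, PubID, Price} → lossless.

Decomposition 1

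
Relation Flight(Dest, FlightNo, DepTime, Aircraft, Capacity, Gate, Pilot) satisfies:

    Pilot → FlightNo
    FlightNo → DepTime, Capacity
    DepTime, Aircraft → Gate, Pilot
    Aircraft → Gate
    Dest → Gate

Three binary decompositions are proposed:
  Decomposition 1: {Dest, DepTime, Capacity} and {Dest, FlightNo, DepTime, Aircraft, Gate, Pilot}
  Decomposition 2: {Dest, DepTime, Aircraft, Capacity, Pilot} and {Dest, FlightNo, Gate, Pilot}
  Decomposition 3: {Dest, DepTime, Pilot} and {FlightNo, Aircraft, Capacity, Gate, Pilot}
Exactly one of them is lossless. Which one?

Decomposition 2

Decomposition 1: common = {Dest, DepTime}, closure = {Dest, DepTime, Gate} → lossy.
Decomposition 2: common = {Dest, Pilot}, closure = {Dest, FlightNo, DepTime, Capacity, Gate, Pilot} → lossless.
Decomposition 3: common = {Pilot}, closure = {FlightNo, DepTime, Capacity, Pilot} → lossy.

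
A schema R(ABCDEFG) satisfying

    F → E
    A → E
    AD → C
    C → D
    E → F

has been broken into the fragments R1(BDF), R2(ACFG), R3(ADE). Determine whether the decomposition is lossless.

Chase test. Columns are ABCDEFG; row i has aⱼ where attribute j ∈ Ri, else bᵢⱼ.
Initial tableau (one row per fragment):
  row 1: b11 a2 b13 a4 b15 a6 b17
  row 2: a1 b22 a3 b24 b25 a6 a7
  row 3: a1 b32 b33 a4 a5 b36 b37
Rows 1 and 2 agree on F; apply F→E and equate their E entries.
Rows 2 and 3 agree on A; apply A→E and equate their E entries.
Rows 1 and 3 agree on E; apply E→F and equate their F entries.
No row becomes fully distinguished — the join is lossy.

No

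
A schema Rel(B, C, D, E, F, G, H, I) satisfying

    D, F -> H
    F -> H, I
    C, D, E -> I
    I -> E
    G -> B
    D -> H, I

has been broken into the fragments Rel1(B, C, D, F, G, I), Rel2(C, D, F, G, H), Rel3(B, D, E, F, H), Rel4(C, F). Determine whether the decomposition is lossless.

Yes

Chase test. Columns are B, C, D, E, F, G, H, I; row i has aⱼ where attribute j ∈ Reli, else bᵢⱼ.
Initial tableau (one row per fragment):
  row 1: a1 a2 a3 b14 a5 a6 b17 a8
  row 2: b21 a2 a3 b24 a5 a6 a7 b28
  row 3: a1 b32 a3 a4 a5 b36 a7 b38
  row 4: b41 a2 b43 b44 a5 b46 b47 b48
Rows 1 and 2 agree on D, F; apply D, F→H and equate their H entries.
Rows 1 and 2 agree on F; apply F→H, I and equate their H, I entries.
Rows 1 and 3 agree on F; apply F→H, I and equate their H, I entries.
Rows 1 and 4 agree on F; apply F→H, I and equate their H, I entries.
Rows 1 and 2 agree on I; apply I→E and equate their E entries.
Rows 1 and 3 agree on I; apply I→E and equate their E entries.
Rows 1 and 4 agree on I; apply I→E and equate their E entries.
Rows 1 and 2 agree on G; apply G→B and equate their B entries.
Row 1 is now all distinguished symbols — the join is lossless.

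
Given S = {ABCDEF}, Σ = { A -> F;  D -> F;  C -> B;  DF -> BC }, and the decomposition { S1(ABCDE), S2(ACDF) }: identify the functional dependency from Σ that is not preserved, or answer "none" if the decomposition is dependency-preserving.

none

A → F lies within S2.
D → F lies within S2.
C → B lies within S1.
DF → BC: restricted closure across fragments reaches BC.
Every dependency is enforceable on the fragments, so the decomposition is dependency-preserving.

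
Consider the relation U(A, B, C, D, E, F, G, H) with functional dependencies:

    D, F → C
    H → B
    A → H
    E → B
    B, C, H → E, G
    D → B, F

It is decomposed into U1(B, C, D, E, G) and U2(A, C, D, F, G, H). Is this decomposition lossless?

Common attributes: U1 ∩ U2 = {C, D, G}.
Closure of {C, D, G}: D → B, F applies, adding B, F. So (C, D, G)⁺ = {B, C, D, F, G}.
The closure contains neither all of U1 = {B, C, D, E, G} nor all of U2 = {A, C, D, F, G, H}, so the common attributes are not a superkey of either fragment. The join is lossy.

No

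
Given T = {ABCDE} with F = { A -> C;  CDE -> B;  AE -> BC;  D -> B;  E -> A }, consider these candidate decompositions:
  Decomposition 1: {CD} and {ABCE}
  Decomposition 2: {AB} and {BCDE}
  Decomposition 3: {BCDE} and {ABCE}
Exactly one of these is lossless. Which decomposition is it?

Decomposition 1: common = {C}, closure = {C} → lossy.
Decomposition 2: common = {B}, closure = {B} → lossy.
Decomposition 3: common = {BCE}, closure = {ABCE} → lossless.

Decomposition 3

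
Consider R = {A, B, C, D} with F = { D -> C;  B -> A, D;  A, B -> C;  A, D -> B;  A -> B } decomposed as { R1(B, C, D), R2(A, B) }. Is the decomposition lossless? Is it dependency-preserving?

lossless and dependency-preserving

Lossless test: (B)⁺ = {A, B, C, D}, which contains all of one fragment — lossless.
Dependency preservation: B → A, D; A, B → C; A, D → B are not contained in any single fragment, but the restricted closure of each left-hand side across the fragments still reaches the right-hand side; the remaining FDs each lie inside some fragment. All dependencies are preserved.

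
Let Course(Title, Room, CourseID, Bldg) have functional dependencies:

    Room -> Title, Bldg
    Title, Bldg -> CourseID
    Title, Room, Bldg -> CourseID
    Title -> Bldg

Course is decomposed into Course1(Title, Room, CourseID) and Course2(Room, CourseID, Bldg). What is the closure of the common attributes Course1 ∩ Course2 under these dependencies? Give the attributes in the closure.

Course1 ∩ Course2 = {Room, CourseID}.
Room → Title, Bldg applies, adding Title, Bldg
Closure: {Title, Room, CourseID, Bldg}.

Title, Room, CourseID, Bldg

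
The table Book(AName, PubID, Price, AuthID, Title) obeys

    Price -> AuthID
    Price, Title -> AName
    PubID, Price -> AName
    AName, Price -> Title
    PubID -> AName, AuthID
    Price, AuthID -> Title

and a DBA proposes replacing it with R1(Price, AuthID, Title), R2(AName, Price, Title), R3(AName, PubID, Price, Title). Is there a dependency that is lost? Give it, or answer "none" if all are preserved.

PubID -> AName, AuthID

Check PubID → AName, AuthID: no single fragment contains all of {AName, PubID, AuthID}, and the restricted closure of {PubID} across the fragments never reaches {AName, AuthID}.
Price → AuthID is preserved.
Price, Title → AName is preserved.
PubID, Price → AName is preserved.
AName, Price → Title is preserved.
Price, AuthID → Title is preserved.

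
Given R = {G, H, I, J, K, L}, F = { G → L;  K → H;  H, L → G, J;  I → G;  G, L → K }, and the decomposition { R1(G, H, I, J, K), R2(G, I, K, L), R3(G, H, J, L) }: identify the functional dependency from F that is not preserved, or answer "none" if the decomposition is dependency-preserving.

G → L lies within R2.
K → H lies within R1.
H, L → G, J lies within R3.
I → G lies within R1.
G, L → K lies within R2.
Every dependency is enforceable on the fragments, so the decomposition is dependency-preserving.

none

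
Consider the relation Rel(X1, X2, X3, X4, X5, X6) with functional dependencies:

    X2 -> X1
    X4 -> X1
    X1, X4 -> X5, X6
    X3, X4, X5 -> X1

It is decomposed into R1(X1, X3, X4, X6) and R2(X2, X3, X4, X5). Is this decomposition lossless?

Common attributes: R1 ∩ R2 = {X3, X4}.
Closure of {X3, X4}: X4 → X1 applies, adding X1; X1, X4 → X5, X6 applies, adding X5, X6. So (X3, X4)⁺ = {X1, X3, X4, X5, X6}.
This closure contains every attribute of R1, so R1 ∩ R2 → R1. The join is lossless.

Yes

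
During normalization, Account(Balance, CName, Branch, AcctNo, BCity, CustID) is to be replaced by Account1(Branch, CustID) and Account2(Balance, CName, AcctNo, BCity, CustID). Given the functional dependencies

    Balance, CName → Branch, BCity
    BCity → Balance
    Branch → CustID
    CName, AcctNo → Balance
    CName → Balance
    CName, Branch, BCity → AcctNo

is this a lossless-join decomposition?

No

Common attributes: Account1 ∩ Account2 = {CustID}.
No dependency enlarges {CustID}, so (CustID)⁺ = {CustID}.
The closure contains neither all of Account1 = {Branch, CustID} nor all of Account2 = {Balance, CName, AcctNo, BCity, CustID}, so the common attributes are not a superkey of either fragment. The join is lossy.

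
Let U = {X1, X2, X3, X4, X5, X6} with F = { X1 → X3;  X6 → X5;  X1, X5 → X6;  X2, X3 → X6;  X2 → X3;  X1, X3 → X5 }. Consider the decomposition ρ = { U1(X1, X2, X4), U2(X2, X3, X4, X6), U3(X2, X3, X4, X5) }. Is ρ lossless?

Yes

Chase test. Columns are X1, X2, X3, X4, X5, X6; row i has aⱼ where attribute j ∈ Ui, else bᵢⱼ.
Initial tableau (one row per fragment):
  row 1: a1 a2 b13 a4 b15 b16
  row 2: b21 a2 a3 a4 b25 a6
  row 3: b31 a2 a3 a4 a5 b36
Rows 2 and 3 agree on X2, X3; apply X2, X3→X6 and equate their X6 entries.
Rows 1 and 2 agree on X2; apply X2→X3 and equate their X3 entries.
Rows 2 and 3 agree on X6; apply X6→X5 and equate their X5 entries.
Rows 1 and 2 agree on X2, X3; apply X2, X3→X6 and equate their X6 entries.
Rows 1 and 2 agree on X6; apply X6→X5 and equate their X5 entries.
Row 1 is now all distinguished symbols — the join is lossless.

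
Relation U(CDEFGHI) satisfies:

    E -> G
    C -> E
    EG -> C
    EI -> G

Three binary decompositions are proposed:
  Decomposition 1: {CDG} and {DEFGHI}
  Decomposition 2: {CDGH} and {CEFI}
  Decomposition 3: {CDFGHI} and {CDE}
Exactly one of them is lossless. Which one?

Decomposition 3

Decomposition 1: common = {DG}, closure = {DG} → lossy.
Decomposition 2: common = {C}, closure = {CEG} → lossy.
Decomposition 3: common = {CD}, closure = {CDEG} → lossless.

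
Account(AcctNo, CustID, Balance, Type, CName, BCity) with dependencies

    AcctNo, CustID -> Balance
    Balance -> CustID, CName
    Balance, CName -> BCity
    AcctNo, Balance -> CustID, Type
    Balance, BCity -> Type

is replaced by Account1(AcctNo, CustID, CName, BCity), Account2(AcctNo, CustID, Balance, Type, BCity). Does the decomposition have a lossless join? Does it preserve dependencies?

lossless but not dependency-preserving

Lossless test: (AcctNo, CustID, BCity)⁺ = {AcctNo, CustID, Balance, Type, CName, BCity}, which contains all of one fragment — lossless.
Dependency preservation: the restricted closure of {Balance} across the fragments never reaches {CustID, CName}, so Balance → CustID, CName cannot be enforced without a join — not preserved.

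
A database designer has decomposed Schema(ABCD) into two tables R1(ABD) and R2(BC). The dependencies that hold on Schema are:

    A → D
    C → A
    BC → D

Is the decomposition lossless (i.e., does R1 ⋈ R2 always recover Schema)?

No

Common attributes: R1 ∩ R2 = {B}.
No dependency enlarges {B}, so (B)⁺ = {B}.
The closure contains neither all of R1 = {ABD} nor all of R2 = {BC}, so the common attributes are not a superkey of either fragment. The join is lossy.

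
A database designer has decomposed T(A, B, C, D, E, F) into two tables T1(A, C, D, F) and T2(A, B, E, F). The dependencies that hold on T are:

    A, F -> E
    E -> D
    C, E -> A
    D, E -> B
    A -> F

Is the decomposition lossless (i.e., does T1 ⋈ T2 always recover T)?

Yes

Common attributes: T1 ∩ T2 = {A, F}.
Closure of {A, F}: A, F → E applies, adding E; E → D applies, adding D; D, E → B applies, adding B. So (A, F)⁺ = {A, B, D, E, F}.
This closure contains every attribute of T2, so T1 ∩ T2 → T2. The join is lossless.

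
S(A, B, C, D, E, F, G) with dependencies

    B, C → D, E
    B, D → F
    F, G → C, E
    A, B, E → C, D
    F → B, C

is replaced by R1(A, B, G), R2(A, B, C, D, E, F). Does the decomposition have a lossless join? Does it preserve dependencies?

lossy but dependency-preserving

Lossless test: (A, B)⁺ = {A, B}, which is a superkey of neither fragment — lossy.
Dependency preservation: F, G → C, E is not contained in any single fragment, but the restricted closure of its left-hand side across the fragments still reaches the right-hand side; the remaining FDs each lie inside some fragment. All dependencies are preserved.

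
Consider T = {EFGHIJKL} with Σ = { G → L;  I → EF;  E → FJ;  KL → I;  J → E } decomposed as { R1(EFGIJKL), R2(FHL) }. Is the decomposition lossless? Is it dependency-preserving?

Lossless test: (FL)⁺ = {FL}, which is a superkey of neither fragment — lossy.
Dependency preservation: every FD's attributes lie within a single fragment, so each can be enforced locally — preserved.

lossy but dependency-preserving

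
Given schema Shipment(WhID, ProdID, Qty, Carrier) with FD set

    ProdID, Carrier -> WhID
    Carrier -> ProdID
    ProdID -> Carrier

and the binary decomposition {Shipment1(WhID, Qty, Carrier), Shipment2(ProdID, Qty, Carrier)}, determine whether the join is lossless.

Common attributes: Shipment1 ∩ Shipment2 = {Qty, Carrier}.
Closure of {Qty, Carrier}: Carrier → ProdID applies, adding ProdID; ProdID, Carrier → WhID applies, adding WhID. So (Qty, Carrier)⁺ = {WhID, ProdID, Qty, Carrier}.
This closure contains every attribute of Shipment1, so Shipment1 ∩ Shipment2 → Shipment1. The join is lossless.

Yes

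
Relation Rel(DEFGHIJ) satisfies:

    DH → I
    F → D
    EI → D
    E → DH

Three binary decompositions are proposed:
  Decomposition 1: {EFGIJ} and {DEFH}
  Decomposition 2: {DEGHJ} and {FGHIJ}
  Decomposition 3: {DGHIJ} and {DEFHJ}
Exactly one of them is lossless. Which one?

Decomposition 1: common = {EF}, closure = {DEFHI} → lossless.
Decomposition 2: common = {GHJ}, closure = {GHJ} → lossy.
Decomposition 3: common = {DHJ}, closure = {DHIJ} → lossy.

Decomposition 1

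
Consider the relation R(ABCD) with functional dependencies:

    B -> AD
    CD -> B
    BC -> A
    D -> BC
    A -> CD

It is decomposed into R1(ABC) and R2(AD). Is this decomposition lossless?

Common attributes: R1 ∩ R2 = {A}.
Closure of {A}: A → CD applies, adding CD; CD → B applies, adding B. So (A)⁺ = {ABCD}.
This closure contains every attribute of R1, so R1 ∩ R2 → R1. The join is lossless.

Yes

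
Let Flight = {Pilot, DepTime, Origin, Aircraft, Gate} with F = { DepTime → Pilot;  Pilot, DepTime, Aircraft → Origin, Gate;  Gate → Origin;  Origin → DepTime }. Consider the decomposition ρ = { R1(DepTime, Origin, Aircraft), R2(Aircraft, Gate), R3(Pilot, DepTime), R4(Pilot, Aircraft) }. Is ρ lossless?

Chase test. Columns are Pilot, DepTime, Origin, Aircraft, Gate; row i has aⱼ where attribute j ∈ Ri, else bᵢⱼ.
Initial tableau (one row per fragment):
  row 1: b11 a2 a3 a4 b15
  row 2: b21 b22 b23 a4 a5
  row 3: a1 a2 b33 b34 b35
  row 4: a1 b42 b43 a4 b45
Rows 1 and 3 agree on DepTime; apply DepTime→Pilot and equate their Pilot entries.
No row becomes fully distinguished — the join is lossy.

No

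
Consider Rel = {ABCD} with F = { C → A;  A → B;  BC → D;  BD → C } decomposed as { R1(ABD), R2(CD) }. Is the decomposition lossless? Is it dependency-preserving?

Lossless test: (D)⁺ = {D}, which is a superkey of neither fragment — lossy.
Dependency preservation: the restricted closure of {C} across the fragments never reaches {A}, so C → A cannot be enforced without a join — not preserved.

lossy and not dependency-preserving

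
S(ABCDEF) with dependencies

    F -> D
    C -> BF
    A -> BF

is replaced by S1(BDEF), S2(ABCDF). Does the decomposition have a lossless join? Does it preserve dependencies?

Lossless test: (BDF)⁺ = {BDF}, which is a superkey of neither fragment — lossy.
Dependency preservation: every FD's attributes lie within a single fragment, so each can be enforced locally — preserved.

lossy but dependency-preserving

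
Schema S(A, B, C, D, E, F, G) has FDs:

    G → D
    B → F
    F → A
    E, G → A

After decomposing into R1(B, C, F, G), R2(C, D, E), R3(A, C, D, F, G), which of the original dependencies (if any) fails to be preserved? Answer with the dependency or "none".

E, G → A

Check E, G → A: no single fragment contains all of {A, E, G}, and the restricted closure of {E, G} across the fragments never reaches {A}.
G → D is preserved.
B → F is preserved.
F → A is preserved.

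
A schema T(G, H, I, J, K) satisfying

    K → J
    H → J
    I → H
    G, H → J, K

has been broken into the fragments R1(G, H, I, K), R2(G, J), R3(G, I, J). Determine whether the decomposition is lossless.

Yes

Chase test. Columns are G, H, I, J, K; row i has aⱼ where attribute j ∈ Ri, else bᵢⱼ.
Initial tableau (one row per fragment):
  row 1: a1 a2 a3 b14 a5
  row 2: a1 b22 b23 a4 b25
  row 3: a1 b32 a3 a4 b35
Rows 1 and 3 agree on I; apply I→H and equate their H entries.
Rows 1 and 3 agree on G, H; apply G, H→J, K and equate their J, K entries.
Row 1 is now all distinguished symbols — the join is lossless.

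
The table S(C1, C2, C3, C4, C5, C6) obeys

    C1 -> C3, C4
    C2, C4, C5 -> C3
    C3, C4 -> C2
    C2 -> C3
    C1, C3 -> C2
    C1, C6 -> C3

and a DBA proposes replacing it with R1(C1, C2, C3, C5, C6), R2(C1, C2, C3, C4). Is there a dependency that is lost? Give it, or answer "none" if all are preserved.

C1 → C3, C4 lies within R2.
C2, C4, C5 → C3: restricted closure across fragments reaches C3.
C3, C4 → C2 lies within R2.
C2 → C3 lies within R1.
C1, C3 → C2 lies within R1.
C1, C6 → C3 lies within R1.
Every dependency is enforceable on the fragments, so the decomposition is dependency-preserving.

none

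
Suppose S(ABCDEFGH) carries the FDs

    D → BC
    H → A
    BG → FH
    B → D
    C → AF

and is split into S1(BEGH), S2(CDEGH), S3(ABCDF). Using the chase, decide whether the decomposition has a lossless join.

Yes

Chase test. Columns are ABCDEFGH; row i has aⱼ where attribute j ∈ Si, else bᵢⱼ.
Initial tableau (one row per fragment):
  row 1: b11 a2 b13 b14 a5 b16 a7 a8
  row 2: b21 b22 a3 a4 a5 b26 a7 a8
  row 3: a1 a2 a3 a4 b35 a6 b37 b38
Rows 2 and 3 agree on D; apply D→BC and equate their BC entries.
Rows 1 and 2 agree on H; apply H→A and equate their A entries.
Rows 1 and 2 agree on BG; apply BG→FH and equate their FH entries.
Rows 1 and 2 agree on B; apply B→D and equate their D entries.
Rows 2 and 3 agree on C; apply C→AF and equate their AF entries.
Rows 1 and 2 agree on D; apply D→BC and equate their BC entries.
Row 1 is now all distinguished symbols — the join is lossless.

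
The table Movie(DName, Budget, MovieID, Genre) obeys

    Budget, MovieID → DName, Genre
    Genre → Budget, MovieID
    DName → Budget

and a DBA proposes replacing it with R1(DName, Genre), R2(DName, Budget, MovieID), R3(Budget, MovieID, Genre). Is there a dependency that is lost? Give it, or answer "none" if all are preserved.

Budget, MovieID → DName, Genre: restricted closure across fragments reaches DName, Genre.
Genre → Budget, MovieID lies within R3.
DName → Budget lies within R2.
Every dependency is enforceable on the fragments, so the decomposition is dependency-preserving.

none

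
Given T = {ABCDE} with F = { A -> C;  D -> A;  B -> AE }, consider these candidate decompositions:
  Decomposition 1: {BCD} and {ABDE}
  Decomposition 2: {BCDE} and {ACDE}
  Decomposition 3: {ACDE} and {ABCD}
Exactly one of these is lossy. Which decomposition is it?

Decomposition 3

Decomposition 1: common = {BD}, closure = {ABCDE} → lossless.
Decomposition 2: common = {CDE}, closure = {ACDE} → lossless.
Decomposition 3: common = {ACD}, closure = {ACD} → lossy.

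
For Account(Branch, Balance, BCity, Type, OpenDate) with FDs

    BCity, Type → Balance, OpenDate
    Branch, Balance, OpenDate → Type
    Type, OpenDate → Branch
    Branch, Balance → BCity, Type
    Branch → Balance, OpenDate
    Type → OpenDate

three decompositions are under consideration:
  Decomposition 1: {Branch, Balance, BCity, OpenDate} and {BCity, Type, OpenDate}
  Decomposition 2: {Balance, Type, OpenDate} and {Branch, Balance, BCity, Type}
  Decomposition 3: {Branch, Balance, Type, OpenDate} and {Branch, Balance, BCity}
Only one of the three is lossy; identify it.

Decomposition 1: common = {BCity, OpenDate}, closure = {BCity, OpenDate} → lossy.
Decomposition 2: common = {Balance, Type}, closure = {Branch, Balance, BCity, Type, OpenDate} → lossless.
Decomposition 3: common = {Branch, Balance}, closure = {Branch, Balance, BCity, Type, OpenDate} → lossless.

Decomposition 1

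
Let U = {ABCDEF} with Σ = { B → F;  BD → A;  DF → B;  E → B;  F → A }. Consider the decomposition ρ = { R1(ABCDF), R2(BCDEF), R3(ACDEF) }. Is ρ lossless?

Yes

Chase test. Columns are ABCDEF; row i has aⱼ where attribute j ∈ Ri, else bᵢⱼ.
Initial tableau (one row per fragment):
  row 1: a1 a2 a3 a4 b15 a6
  row 2: b21 a2 a3 a4 a5 a6
  row 3: a1 b32 a3 a4 a5 a6
Rows 1 and 2 agree on BD; apply BD→A and equate their A entries.
Rows 1 and 3 agree on DF; apply DF→B and equate their B entries.
Row 2 is now all distinguished symbols — the join is lossless.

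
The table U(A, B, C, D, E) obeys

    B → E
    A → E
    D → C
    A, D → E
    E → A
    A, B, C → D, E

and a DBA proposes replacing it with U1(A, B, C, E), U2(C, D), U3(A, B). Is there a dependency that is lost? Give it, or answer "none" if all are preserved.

A, B, C → D, E

Check A, B, C → D, E: no single fragment contains all of {A, B, C, D, E}, and the restricted closure of {A, B, C} across the fragments never reaches {D, E}.
B → E is preserved.
A → E is preserved.
D → C is preserved.
A, D → E is preserved.
E → A is preserved.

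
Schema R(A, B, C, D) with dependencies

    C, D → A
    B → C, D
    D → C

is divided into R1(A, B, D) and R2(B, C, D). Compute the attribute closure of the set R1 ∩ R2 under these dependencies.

A, B, C, D

R1 ∩ R2 = {B, D}.
B → C, D applies, adding C
C, D → A applies, adding A
Closure: {A, B, C, D}.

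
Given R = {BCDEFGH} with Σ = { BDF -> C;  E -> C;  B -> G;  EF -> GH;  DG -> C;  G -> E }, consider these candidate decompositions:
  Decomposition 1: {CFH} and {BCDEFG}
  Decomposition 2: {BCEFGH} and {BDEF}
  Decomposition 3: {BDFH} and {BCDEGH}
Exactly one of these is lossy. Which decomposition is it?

Decomposition 1

Decomposition 1: common = {CF}, closure = {CF} → lossy.
Decomposition 2: common = {BEF}, closure = {BCEFGH} → lossless.
Decomposition 3: common = {BDH}, closure = {BCDEGH} → lossless.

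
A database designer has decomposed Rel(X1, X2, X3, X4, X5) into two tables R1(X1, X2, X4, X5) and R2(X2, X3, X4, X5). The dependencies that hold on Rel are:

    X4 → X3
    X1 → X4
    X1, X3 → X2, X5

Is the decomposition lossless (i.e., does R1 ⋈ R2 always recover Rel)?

Yes

Common attributes: R1 ∩ R2 = {X2, X4, X5}.
Closure of {X2, X4, X5}: X4 → X3 applies, adding X3. So (X2, X4, X5)⁺ = {X2, X3, X4, X5}.
This closure contains every attribute of R2, so R1 ∩ R2 → R2. The join is lossless.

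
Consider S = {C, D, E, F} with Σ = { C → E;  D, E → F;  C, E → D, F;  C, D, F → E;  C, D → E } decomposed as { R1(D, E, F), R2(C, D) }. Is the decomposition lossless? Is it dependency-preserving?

Lossless test: (D)⁺ = {D}, which is a superkey of neither fragment — lossy.
Dependency preservation: the restricted closure of {C} across the fragments never reaches {E}, so C → E cannot be enforced without a join — not preserved.

lossy and not dependency-preserving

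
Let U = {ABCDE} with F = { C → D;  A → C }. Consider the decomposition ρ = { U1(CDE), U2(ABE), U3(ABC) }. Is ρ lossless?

Chase test. Columns are ABCDE; row i has aⱼ where attribute j ∈ Ui, else bᵢⱼ.
Initial tableau (one row per fragment):
  row 1: b11 b12 a3 a4 a5
  row 2: a1 a2 b23 b24 a5
  row 3: a1 a2 a3 b34 b35
Rows 1 and 3 agree on C; apply C→D and equate their D entries.
Rows 2 and 3 agree on A; apply A→C and equate their C entries.
Rows 1 and 2 agree on C; apply C→D and equate their D entries.
Row 2 is now all distinguished symbols — the join is lossless.

Yes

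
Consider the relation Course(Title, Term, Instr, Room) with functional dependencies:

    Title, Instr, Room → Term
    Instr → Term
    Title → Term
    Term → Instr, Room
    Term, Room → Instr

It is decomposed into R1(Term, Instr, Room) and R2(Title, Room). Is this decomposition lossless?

No

Common attributes: R1 ∩ R2 = {Room}.
No dependency enlarges {Room}, so (Room)⁺ = {Room}.
The closure contains neither all of R1 = {Term, Instr, Room} nor all of R2 = {Title, Room}, so the common attributes are not a superkey of either fragment. The join is lossy.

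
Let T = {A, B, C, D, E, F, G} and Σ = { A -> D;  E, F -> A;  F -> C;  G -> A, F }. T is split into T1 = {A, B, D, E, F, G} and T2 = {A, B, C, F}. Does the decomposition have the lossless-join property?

Yes

Common attributes: T1 ∩ T2 = {A, B, F}.
Closure of {A, B, F}: A → D applies, adding D; F → C applies, adding C. So (A, B, F)⁺ = {A, B, C, D, F}.
This closure contains every attribute of T2, so T1 ∩ T2 → T2. The join is lossless.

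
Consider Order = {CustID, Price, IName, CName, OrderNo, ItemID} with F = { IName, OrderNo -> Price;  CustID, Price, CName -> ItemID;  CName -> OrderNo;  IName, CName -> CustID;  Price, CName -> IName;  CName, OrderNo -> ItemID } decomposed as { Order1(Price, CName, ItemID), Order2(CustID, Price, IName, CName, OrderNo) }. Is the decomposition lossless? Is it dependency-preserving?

lossless and dependency-preserving

Lossless test: (Price, CName)⁺ = {CustID, Price, IName, CName, OrderNo, ItemID}, which contains all of one fragment — lossless.
Dependency preservation: CustID, Price, CName → ItemID; CName, OrderNo → ItemID are not contained in any single fragment, but the restricted closure of each left-hand side across the fragments still reaches the right-hand side; the remaining FDs each lie inside some fragment. All dependencies are preserved.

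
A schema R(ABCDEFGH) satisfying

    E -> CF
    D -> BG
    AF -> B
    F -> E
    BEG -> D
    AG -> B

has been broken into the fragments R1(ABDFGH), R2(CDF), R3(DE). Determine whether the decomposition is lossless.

No

Chase test. Columns are ABCDEFGH; row i has aⱼ where attribute j ∈ Ri, else bᵢⱼ.
Initial tableau (one row per fragment):
  row 1: a1 a2 b13 a4 b15 a6 a7 a8
  row 2: b21 b22 a3 a4 b25 a6 b27 b28
  row 3: b31 b32 b33 a4 a5 b36 b37 b38
Rows 1 and 2 agree on D; apply D→BG and equate their BG entries.
Rows 1 and 3 agree on D; apply D→BG and equate their BG entries.
Rows 1 and 2 agree on F; apply F→E and equate their E entries.
Rows 1 and 2 agree on E; apply E→CF and equate their CF entries.
No row becomes fully distinguished — the join is lossy.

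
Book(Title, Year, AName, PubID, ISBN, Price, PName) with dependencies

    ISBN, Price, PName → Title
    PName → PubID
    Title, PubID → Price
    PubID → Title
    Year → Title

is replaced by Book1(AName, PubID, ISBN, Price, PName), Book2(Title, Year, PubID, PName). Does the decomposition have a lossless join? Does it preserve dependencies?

Lossless test: (PubID, PName)⁺ = {Title, PubID, Price, PName}, which is a superkey of neither fragment — lossy.
Dependency preservation: ISBN, Price, PName → Title; Title, PubID → Price are not contained in any single fragment, but the restricted closure of each left-hand side across the fragments still reaches the right-hand side; the remaining FDs each lie inside some fragment. All dependencies are preserved.

lossy but dependency-preserving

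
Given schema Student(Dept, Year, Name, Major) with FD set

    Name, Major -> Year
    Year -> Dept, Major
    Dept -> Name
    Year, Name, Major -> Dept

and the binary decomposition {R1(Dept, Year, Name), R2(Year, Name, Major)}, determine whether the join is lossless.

Yes

Common attributes: R1 ∩ R2 = {Year, Name}.
Closure of {Year, Name}: Year → Dept, Major applies, adding Dept, Major. So (Year, Name)⁺ = {Dept, Year, Name, Major}.
This closure contains every attribute of R1, so R1 ∩ R2 → R1. The join is lossless.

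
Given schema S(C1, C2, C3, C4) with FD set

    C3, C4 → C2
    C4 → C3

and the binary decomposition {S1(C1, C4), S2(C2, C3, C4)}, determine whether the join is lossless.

Yes

Common attributes: S1 ∩ S2 = {C4}.
Closure of {C4}: C4 → C3 applies, adding C3; C3, C4 → C2 applies, adding C2. So (C4)⁺ = {C2, C3, C4}.
This closure contains every attribute of S2, so S1 ∩ S2 → S2. The join is lossless.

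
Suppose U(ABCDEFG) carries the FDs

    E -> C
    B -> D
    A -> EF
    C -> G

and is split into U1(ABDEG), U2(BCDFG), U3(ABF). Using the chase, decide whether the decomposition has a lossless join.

No

Chase test. Columns are ABCDEFG; row i has aⱼ where attribute j ∈ Ui, else bᵢⱼ.
Initial tableau (one row per fragment):
  row 1: a1 a2 b13 a4 a5 b16 a7
  row 2: b21 a2 a3 a4 b25 a6 a7
  row 3: a1 a2 b33 b34 b35 a6 b37
Rows 1 and 3 agree on B; apply B→D and equate their D entries.
Rows 1 and 3 agree on A; apply A→EF and equate their EF entries.
Rows 1 and 3 agree on E; apply E→C and equate their C entries.
Rows 1 and 3 agree on C; apply C→G and equate their G entries.
No row becomes fully distinguished — the join is lossy.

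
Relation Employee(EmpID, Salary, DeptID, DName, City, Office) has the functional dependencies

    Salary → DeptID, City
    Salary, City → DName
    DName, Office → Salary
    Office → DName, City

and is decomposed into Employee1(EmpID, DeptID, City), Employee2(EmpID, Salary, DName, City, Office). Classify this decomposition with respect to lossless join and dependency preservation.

lossy and not dependency-preserving

Lossless test: (EmpID, City)⁺ = {EmpID, City}, which is a superkey of neither fragment — lossy.
Dependency preservation: the restricted closure of {Salary} across the fragments never reaches {DeptID, City}, so Salary → DeptID, City cannot be enforced without a join — not preserved.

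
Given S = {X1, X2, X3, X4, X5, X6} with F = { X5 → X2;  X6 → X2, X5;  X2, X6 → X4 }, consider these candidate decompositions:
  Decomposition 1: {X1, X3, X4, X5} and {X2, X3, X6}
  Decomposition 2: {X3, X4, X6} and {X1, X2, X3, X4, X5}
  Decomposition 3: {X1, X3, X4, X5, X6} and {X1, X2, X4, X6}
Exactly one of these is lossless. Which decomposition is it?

Decomposition 3

Decomposition 1: common = {X3}, closure = {X3} → lossy.
Decomposition 2: common = {X3, X4}, closure = {X3, X4} → lossy.
Decomposition 3: common = {X1, X4, X6}, closure = {X1, X2, X4, X5, X6} → lossless.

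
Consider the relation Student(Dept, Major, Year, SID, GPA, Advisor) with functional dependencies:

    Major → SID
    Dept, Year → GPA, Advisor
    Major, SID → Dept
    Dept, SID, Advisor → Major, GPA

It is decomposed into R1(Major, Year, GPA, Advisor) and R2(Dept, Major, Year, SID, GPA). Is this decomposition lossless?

Common attributes: R1 ∩ R2 = {Major, Year, GPA}.
Closure of {Major, Year, GPA}: Major → SID applies, adding SID; Major, SID → Dept applies, adding Dept; Dept, Year → GPA, Advisor applies, adding Advisor. So (Major, Year, GPA)⁺ = {Dept, Major, Year, SID, GPA, Advisor}.
This closure contains every attribute of R1, so R1 ∩ R2 → R1. The join is lossless.

Yes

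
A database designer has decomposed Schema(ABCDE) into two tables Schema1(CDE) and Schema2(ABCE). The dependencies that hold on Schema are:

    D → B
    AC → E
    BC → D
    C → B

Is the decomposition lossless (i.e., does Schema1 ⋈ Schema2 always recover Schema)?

Common attributes: Schema1 ∩ Schema2 = {CE}.
Closure of {CE}: C → B applies, adding B; BC → D applies, adding D. So (CE)⁺ = {BCDE}.
This closure contains every attribute of Schema1, so Schema1 ∩ Schema2 → Schema1. The join is lossless.

Yes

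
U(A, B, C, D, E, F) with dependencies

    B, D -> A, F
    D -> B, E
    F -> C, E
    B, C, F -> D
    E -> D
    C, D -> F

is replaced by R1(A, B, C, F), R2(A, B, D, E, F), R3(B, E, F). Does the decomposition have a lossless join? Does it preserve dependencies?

lossless and dependency-preserving

Lossless test (chase): Rows 1 and 2 agree on F; apply F→C, E and equate their C, E entries. Rows 1 and 3 agree on F; apply F→C, E and equate their C, E entries. Rows 1 and 2 agree on B, C, F; apply B, C, F→D and equate their D entries. Rows 1 and 3 agree on B, C, F; apply B, C, F→D and equate their D entries. Rows 1 and 3 agree on B, D; apply B, D→A, F and equate their A, F entries. Row 1 is now all distinguished symbols — the join is lossless.
Dependency preservation: F → C, E; B, C, F → D; C, D → F are not contained in any single fragment, but the restricted closure of each left-hand side across the fragments still reaches the right-hand side; the remaining FDs each lie inside some fragment. All dependencies are preserved.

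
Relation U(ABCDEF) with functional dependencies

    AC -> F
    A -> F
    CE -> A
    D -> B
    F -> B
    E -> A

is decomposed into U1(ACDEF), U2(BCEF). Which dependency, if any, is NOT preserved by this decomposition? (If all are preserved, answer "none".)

D -> B

Check D → B: no single fragment contains all of {BD}, and the restricted closure of {D} across the fragments never reaches {B}.
AC → F is preserved.
A → F is preserved.
CE → A is preserved.
F → B is preserved.
E → A is preserved.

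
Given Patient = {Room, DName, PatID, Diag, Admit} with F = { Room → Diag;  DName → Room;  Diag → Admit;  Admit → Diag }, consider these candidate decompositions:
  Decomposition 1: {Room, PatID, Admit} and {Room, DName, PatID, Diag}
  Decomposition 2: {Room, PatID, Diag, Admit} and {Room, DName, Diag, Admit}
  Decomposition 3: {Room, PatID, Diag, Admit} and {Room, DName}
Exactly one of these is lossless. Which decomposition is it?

Decomposition 1

Decomposition 1: common = {Room, PatID}, closure = {Room, PatID, Diag, Admit} → lossless.
Decomposition 2: common = {Room, Diag, Admit}, closure = {Room, Diag, Admit} → lossy.
Decomposition 3: common = {Room}, closure = {Room, Diag, Admit} → lossy.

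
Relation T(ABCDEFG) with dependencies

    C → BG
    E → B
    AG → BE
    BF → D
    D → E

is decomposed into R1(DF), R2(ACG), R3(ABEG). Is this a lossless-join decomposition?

Chase test. Columns are ABCDEFG; row i has aⱼ where attribute j ∈ Ri, else bᵢⱼ.
Initial tableau (one row per fragment):
  row 1: b11 b12 b13 a4 b15 a6 b17
  row 2: a1 b22 a3 b24 b25 b26 a7
  row 3: a1 a2 b33 b34 a5 b36 a7
Rows 2 and 3 agree on AG; apply AG→BE and equate their BE entries.
No row becomes fully distinguished — the join is lossy.

No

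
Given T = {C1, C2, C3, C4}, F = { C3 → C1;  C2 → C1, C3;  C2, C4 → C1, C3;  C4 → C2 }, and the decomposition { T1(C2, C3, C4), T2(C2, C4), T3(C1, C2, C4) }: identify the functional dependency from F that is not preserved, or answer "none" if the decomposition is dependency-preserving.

Check C3 → C1: no single fragment contains all of {C1, C3}, and the restricted closure of {C3} across the fragments never reaches {C1}.
C2 → C1, C3 is preserved.
C2, C4 → C1, C3 is preserved.
C4 → C2 is preserved.

C3 → C1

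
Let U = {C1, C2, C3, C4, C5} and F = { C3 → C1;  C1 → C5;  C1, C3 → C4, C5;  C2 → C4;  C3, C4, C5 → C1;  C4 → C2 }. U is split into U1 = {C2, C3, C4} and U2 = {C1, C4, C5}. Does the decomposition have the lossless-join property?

Common attributes: U1 ∩ U2 = {C4}.
Closure of {C4}: C4 → C2 applies, adding C2. So (C4)⁺ = {C2, C4}.
The closure contains neither all of U1 = {C2, C3, C4} nor all of U2 = {C1, C4, C5}, so the common attributes are not a superkey of either fragment. The join is lossy.

No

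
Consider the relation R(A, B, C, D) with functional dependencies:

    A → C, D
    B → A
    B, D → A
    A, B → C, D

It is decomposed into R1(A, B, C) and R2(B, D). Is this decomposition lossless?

Common attributes: R1 ∩ R2 = {B}.
Closure of {B}: B → A applies, adding A; A, B → C, D applies, adding C, D. So (B)⁺ = {A, B, C, D}.
This closure contains every attribute of R1, so R1 ∩ R2 → R1. The join is lossless.

Yes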